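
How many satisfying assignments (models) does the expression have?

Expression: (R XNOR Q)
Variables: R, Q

Satisfying assignments: (0,0), (1,1)
Count: 2 out of 4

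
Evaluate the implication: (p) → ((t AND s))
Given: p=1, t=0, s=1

Antecedent (p) = 1; consequent ((t AND s)) = 0.
1 → 0 = 0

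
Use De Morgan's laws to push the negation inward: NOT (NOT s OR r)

s AND NOT r
De Morgan's: NOT(OR of terms) = AND of negations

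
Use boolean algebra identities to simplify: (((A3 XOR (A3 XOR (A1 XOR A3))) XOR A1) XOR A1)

By XOR self-cancellation ((E XOR v) XOR v = E) then XOR self-cancellation ((E XOR v) XOR v = E):
= (A1 XOR A3)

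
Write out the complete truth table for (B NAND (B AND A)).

A | B | Output
--------------
0 | 0 | 1
0 | 1 | 1
1 | 0 | 1
1 | 1 | 0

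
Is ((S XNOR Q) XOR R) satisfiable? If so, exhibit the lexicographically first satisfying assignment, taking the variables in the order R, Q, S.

R=0, Q=0, S=0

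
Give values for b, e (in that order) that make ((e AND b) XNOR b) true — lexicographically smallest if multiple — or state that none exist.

b=0, e=0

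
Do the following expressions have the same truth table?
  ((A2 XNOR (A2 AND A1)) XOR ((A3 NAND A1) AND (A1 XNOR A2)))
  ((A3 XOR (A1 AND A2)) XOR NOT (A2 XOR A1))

No. Counterexample: with A1=0, A3=0, A2=0, Expression 1 = 0 but Expression 2 = 1.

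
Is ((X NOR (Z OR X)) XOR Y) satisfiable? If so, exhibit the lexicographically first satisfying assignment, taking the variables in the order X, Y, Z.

X=0, Y=0, Z=0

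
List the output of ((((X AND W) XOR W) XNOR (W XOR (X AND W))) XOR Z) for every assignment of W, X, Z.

W | X | Z | Output
------------------
0 | 0 | 0 | 1
0 | 0 | 1 | 0
0 | 1 | 0 | 1
0 | 1 | 1 | 0
1 | 0 | 0 | 1
1 | 0 | 1 | 0
1 | 1 | 0 | 1
1 | 1 | 1 | 0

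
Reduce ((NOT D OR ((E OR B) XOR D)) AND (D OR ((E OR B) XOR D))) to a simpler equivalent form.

By distribution ((E OR v) AND (E OR NOT v) = E):
= ((E OR B) XOR D)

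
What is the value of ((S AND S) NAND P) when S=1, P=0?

Substituting: ((1 AND 1) NAND 0)
= 1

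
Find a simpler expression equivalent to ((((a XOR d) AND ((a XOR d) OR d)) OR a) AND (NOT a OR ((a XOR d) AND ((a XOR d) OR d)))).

By distribution ((E OR v) AND (E OR NOT v) = E) then absorption (E AND (E OR v) = E):
= (a XOR d)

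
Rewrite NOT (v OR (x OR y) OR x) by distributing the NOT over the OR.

NOT v AND NOT (x OR y) AND NOT x
De Morgan's: NOT(OR of terms) = AND of negations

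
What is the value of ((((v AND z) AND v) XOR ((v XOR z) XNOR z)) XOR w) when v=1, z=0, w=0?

Substituting: ((((1 AND 0) AND 1) XOR ((1 XOR 0) XNOR 0)) XOR 0)
= 0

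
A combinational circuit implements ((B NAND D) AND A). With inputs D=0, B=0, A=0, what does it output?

Substituting: ((0 NAND 0) AND 0)
= 0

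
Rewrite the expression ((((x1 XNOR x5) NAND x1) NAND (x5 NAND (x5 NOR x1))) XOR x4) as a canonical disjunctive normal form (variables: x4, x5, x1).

(NOT x4 AND x5 AND x1) OR (x4 AND NOT x5 AND NOT x1) OR (x4 AND NOT x5 AND x1) OR (x4 AND x5 AND NOT x1)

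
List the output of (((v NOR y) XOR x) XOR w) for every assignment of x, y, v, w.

x | y | v | w | Output
----------------------
0 | 0 | 0 | 0 | 1
0 | 0 | 0 | 1 | 0
0 | 0 | 1 | 0 | 0
0 | 0 | 1 | 1 | 1
0 | 1 | 0 | 0 | 0
0 | 1 | 0 | 1 | 1
0 | 1 | 1 | 0 | 0
0 | 1 | 1 | 1 | 1
1 | 0 | 0 | 0 | 0
1 | 0 | 0 | 1 | 1
1 | 0 | 1 | 0 | 1
1 | 0 | 1 | 1 | 0
1 | 1 | 0 | 0 | 1
1 | 1 | 0 | 1 | 0
1 | 1 | 1 | 0 | 1
1 | 1 | 1 | 1 | 0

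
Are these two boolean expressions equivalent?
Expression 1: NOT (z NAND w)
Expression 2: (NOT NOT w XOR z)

No. Counterexample: with z=0, w=1, Expression 1 = 0 but Expression 2 = 1.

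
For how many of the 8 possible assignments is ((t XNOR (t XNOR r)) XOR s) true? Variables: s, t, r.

Satisfying assignments: (0,0,1), (0,1,1), (1,0,0), (1,1,0)
Count: 4 out of 8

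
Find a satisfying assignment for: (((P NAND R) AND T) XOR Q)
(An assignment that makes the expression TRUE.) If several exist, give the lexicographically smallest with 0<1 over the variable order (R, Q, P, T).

R=0, Q=0, P=0, T=1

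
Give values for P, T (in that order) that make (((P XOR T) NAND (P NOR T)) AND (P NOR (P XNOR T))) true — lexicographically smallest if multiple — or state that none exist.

P=0, T=1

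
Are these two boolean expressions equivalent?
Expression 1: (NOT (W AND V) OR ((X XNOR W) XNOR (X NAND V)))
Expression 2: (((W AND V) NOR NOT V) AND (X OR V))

No. Counterexample: with V=0, W=0, X=0, Expression 1 = 1 but Expression 2 = 0.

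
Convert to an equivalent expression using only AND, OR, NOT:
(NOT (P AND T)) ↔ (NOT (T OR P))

((NOT (P AND T)) AND (NOT (T OR P))) OR ((P AND T) AND (T OR P))
(Biconditional = both true or both false)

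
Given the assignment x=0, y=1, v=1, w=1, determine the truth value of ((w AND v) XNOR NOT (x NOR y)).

Substituting: ((1 AND 1) XNOR NOT (0 NOR 1))
= 1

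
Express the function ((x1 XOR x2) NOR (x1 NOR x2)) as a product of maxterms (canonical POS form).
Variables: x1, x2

ΠM(0, 1, 2) = (x1 OR x2) AND (x1 OR NOT x2) AND (NOT x1 OR x2)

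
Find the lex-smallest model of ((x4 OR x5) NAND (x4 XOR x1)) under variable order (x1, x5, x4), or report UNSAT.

x1=0, x5=0, x4=0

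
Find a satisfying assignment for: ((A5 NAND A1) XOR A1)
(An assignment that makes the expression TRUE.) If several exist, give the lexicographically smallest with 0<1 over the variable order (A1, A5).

A1=0, A5=0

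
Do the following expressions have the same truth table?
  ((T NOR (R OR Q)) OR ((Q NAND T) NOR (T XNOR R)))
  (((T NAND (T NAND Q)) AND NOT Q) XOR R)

No. Counterexample: with T=0, Q=1, R=1, Expression 1 = 0 but Expression 2 = 1.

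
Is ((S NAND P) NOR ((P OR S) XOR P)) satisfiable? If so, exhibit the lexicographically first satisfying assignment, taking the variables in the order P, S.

P=1, S=1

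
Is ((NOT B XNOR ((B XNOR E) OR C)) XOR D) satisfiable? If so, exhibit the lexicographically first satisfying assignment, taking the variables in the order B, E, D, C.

B=0, E=0, D=0, C=0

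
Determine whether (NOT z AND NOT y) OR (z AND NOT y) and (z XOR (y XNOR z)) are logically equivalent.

Yes, they are equivalent — the two output columns agree on all 4 assignments:
z | y | Expression 1 | Expression 2
-----------------------------------
0 | 0 | 1 | 1
0 | 1 | 0 | 0
1 | 0 | 1 | 1
1 | 1 | 0 | 0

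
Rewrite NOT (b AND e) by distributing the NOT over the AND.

NOT b OR NOT e
De Morgan's: NOT(AND of terms) = OR of negations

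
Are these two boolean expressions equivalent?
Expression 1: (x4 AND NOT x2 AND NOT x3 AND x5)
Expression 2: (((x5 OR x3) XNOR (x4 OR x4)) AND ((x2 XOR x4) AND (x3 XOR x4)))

Yes, they are equivalent — the two output columns agree on all 16 assignments:
x4 | x2 | x3 | x5 | Expression 1 | Expression 2
-----------------------------------------------
0 | 0 | 0 | 0 | 0 | 0
0 | 0 | 0 | 1 | 0 | 0
0 | 0 | 1 | 0 | 0 | 0
0 | 0 | 1 | 1 | 0 | 0
0 | 1 | 0 | 0 | 0 | 0
0 | 1 | 0 | 1 | 0 | 0
0 | 1 | 1 | 0 | 0 | 0
0 | 1 | 1 | 1 | 0 | 0
1 | 0 | 0 | 0 | 0 | 0
1 | 0 | 0 | 1 | 1 | 1
1 | 0 | 1 | 0 | 0 | 0
1 | 0 | 1 | 1 | 0 | 0
1 | 1 | 0 | 0 | 0 | 0
1 | 1 | 0 | 1 | 0 | 0
1 | 1 | 1 | 0 | 0 | 0
1 | 1 | 1 | 1 | 0 | 0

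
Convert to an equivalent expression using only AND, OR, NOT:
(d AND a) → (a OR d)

NOT (d AND a) OR (a OR d)
(Implication elimination: A → B = NOT A OR B)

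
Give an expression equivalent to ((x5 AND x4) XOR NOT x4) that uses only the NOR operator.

((((((x5 NOR x5) NOR (x4 NOR x4)) NOR (x4 NOR x4)) NOR (((x5 NOR x5) NOR (x4 NOR x4)) NOR (x4 NOR x4))) NOR ((((x5 NOR x5) NOR (x4 NOR x4)) NOR (x4 NOR x4)) NOR (((x5 NOR x5) NOR (x4 NOR x4)) NOR (x4 NOR x4)))) NOR ((((((x5 NOR x5) NOR (x4 NOR x4)) NOR ((x5 NOR x5) NOR (x4 NOR x4))) NOR ((x4 NOR x4) NOR (x4 NOR x4))) NOR ((((x5 NOR x5) NOR (x4 NOR x4)) NOR ((x5 NOR x5) NOR (x4 NOR x4))) NOR ((x4 NOR x4) NOR (x4 NOR x4)))) NOR (((((x5 NOR x5) NOR (x4 NOR x4)) NOR ((x5 NOR x5) NOR (x4 NOR x4))) NOR ((x4 NOR x4) NOR (x4 NOR x4))) NOR ((((x5 NOR x5) NOR (x4 NOR x4)) NOR ((x5 NOR x5) NOR (x4 NOR x4))) NOR ((x4 NOR x4) NOR (x4 NOR x4))))))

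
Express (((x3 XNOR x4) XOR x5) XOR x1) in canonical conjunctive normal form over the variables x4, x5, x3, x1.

(x4 OR x5 OR x3 OR NOT x1) AND (x4 OR x5 OR NOT x3 OR x1) AND (x4 OR NOT x5 OR x3 OR x1) AND (x4 OR NOT x5 OR NOT x3 OR NOT x1) AND (NOT x4 OR x5 OR x3 OR x1) AND (NOT x4 OR x5 OR NOT x3 OR NOT x1) AND (NOT x4 OR NOT x5 OR x3 OR NOT x1) AND (NOT x4 OR NOT x5 OR NOT x3 OR x1)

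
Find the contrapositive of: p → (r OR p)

Contrapositive: NOT (r OR p) → NOT p
Note: A statement and its contrapositive are logically equivalent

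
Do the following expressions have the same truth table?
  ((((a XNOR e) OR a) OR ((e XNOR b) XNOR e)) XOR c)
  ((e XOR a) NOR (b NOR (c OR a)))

No. Counterexample: with b=0, a=0, c=0, e=0, Expression 1 = 1 but Expression 2 = 0.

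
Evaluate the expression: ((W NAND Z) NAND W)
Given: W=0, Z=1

Substituting: ((0 NAND 1) NAND 0)
= 1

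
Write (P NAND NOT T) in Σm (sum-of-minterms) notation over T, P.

Σm(0, 2, 3) = (NOT T AND NOT P) OR (T AND NOT P) OR (T AND P)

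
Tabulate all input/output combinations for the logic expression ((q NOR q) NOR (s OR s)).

s | q | Output
--------------
0 | 0 | 0
0 | 1 | 1
1 | 0 | 0
1 | 1 | 0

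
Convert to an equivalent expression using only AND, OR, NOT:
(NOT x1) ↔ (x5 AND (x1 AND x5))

((NOT x1) AND (x5 AND (x1 AND x5))) OR (x1 AND NOT (x5 AND (x1 AND x5)))
(Biconditional = both true or both false)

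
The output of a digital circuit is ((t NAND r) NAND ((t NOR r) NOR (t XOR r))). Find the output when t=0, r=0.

Substituting: ((0 NAND 0) NAND ((0 NOR 0) NOR (0 XOR 0)))
= 1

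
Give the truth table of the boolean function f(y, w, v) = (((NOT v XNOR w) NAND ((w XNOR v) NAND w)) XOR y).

y | w | v | Output
------------------
0 | 0 | 0 | 1
0 | 0 | 1 | 0
0 | 1 | 0 | 0
0 | 1 | 1 | 1
1 | 0 | 0 | 0
1 | 0 | 1 | 1
1 | 1 | 0 | 1
1 | 1 | 1 | 0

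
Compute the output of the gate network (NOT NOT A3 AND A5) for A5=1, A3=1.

Substituting: (NOT NOT 1 AND 1)
= 1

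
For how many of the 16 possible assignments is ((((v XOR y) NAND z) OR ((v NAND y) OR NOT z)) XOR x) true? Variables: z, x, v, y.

Satisfying assignments: (0,0,0,0), (0,0,0,1), (0,0,1,0), (0,0,1,1), (1,0,0,0), (1,0,0,1), (1,0,1,0), (1,0,1,1)
Count: 8 out of 16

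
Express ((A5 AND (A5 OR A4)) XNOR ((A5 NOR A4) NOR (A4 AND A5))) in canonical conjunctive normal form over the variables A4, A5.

(NOT A4 OR A5) AND (NOT A4 OR NOT A5)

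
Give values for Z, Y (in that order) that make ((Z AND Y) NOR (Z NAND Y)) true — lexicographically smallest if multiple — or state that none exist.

UNSATISFIABLE - no assignment makes this expression true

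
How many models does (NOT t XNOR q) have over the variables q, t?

Satisfying assignments: (0,1), (1,0)
Count: 2 out of 4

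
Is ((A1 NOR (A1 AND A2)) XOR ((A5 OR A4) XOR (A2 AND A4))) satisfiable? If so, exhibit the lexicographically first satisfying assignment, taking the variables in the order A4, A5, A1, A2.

A4=0, A5=0, A1=0, A2=0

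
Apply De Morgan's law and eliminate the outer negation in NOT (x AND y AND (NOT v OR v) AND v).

NOT x OR NOT y OR NOT (NOT v OR v) OR NOT v
De Morgan's: NOT(AND of terms) = OR of negations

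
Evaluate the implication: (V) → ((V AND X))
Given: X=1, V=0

Antecedent (V) = 0; consequent ((V AND X)) = 0.
0 → 0 = 1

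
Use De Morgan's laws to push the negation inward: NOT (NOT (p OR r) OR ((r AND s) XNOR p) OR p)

(p OR r) AND NOT ((r AND s) XNOR p) AND NOT p
De Morgan's: NOT(OR of terms) = AND of negations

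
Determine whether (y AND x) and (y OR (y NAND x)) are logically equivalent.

No. Counterexample: with x=0, y=0, Expression 1 = 0 but Expression 2 = 1.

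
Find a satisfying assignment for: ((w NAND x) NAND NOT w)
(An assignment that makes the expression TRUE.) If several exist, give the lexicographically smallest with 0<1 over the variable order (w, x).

w=1, x=0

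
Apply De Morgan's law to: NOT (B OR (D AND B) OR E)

NOT B AND NOT (D AND B) AND NOT E
De Morgan's: NOT(OR of terms) = AND of negations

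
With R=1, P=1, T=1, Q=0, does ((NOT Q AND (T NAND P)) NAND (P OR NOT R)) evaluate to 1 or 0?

Substituting: ((NOT 0 AND (1 NAND 1)) NAND (1 OR NOT 1))
= 1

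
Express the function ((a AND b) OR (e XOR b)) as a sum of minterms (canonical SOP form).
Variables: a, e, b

Σm(1, 2, 5, 6, 7) = (NOT a AND NOT e AND b) OR (NOT a AND e AND NOT b) OR (a AND NOT e AND b) OR (a AND e AND NOT b) OR (a AND e AND b)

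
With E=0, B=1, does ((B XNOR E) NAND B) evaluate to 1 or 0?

Substituting: ((1 XNOR 0) NAND 1)
= 1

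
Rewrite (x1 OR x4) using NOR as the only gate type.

((x1 NOR x4) NOR (x1 NOR x4))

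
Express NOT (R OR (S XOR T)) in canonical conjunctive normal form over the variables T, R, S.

(T OR R OR NOT S) AND (T OR NOT R OR S) AND (T OR NOT R OR NOT S) AND (NOT T OR R OR S) AND (NOT T OR NOT R OR S) AND (NOT T OR NOT R OR NOT S)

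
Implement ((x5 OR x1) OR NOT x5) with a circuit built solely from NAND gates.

((((x5 NAND x5) NAND (x1 NAND x1)) NAND ((x5 NAND x5) NAND (x1 NAND x1))) NAND ((x5 NAND x5) NAND (x5 NAND x5)))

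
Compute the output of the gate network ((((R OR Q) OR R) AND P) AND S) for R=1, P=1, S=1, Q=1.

Substituting: ((((1 OR 1) OR 1) AND 1) AND 1)
= 1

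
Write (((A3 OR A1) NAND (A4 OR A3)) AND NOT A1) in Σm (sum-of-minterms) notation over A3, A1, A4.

Σm(0, 1) = (NOT A3 AND NOT A1 AND NOT A4) OR (NOT A3 AND NOT A1 AND A4)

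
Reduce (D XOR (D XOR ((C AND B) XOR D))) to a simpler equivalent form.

By XOR self-cancellation ((E XOR v) XOR v = E):
= ((C AND B) XOR D)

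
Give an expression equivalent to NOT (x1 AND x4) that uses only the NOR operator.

(((x1 NOR x1) NOR (x4 NOR x4)) NOR ((x1 NOR x1) NOR (x4 NOR x4)))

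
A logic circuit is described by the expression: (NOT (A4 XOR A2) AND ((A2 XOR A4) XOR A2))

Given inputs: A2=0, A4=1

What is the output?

Substituting: (NOT (1 XOR 0) AND ((0 XOR 1) XOR 0))
= 0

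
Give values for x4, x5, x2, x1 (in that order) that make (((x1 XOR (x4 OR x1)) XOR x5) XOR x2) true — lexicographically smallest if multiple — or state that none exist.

x4=0, x5=0, x2=1, x1=0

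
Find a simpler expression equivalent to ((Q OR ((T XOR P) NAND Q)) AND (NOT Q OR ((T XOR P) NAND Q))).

By distribution ((E OR v) AND (E OR NOT v) = E):
= ((T XOR P) NAND Q)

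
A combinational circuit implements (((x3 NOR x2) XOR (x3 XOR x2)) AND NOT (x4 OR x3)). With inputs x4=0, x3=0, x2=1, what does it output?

Substituting: (((0 NOR 1) XOR (0 XOR 1)) AND NOT (0 OR 0))
= 1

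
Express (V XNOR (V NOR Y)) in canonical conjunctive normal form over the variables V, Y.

(V OR Y) AND (NOT V OR Y) AND (NOT V OR NOT Y)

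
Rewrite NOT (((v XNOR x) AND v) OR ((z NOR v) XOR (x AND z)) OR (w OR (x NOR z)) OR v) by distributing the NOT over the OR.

NOT ((v XNOR x) AND v) AND NOT ((z NOR v) XOR (x AND z)) AND NOT (w OR (x NOR z)) AND NOT v
De Morgan's: NOT(OR of terms) = AND of negations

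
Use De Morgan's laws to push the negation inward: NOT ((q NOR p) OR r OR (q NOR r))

NOT (q NOR p) AND NOT r AND NOT (q NOR r)
De Morgan's: NOT(OR of terms) = AND of negations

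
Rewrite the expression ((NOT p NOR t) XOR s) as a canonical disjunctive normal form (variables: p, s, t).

(NOT p AND s AND NOT t) OR (NOT p AND s AND t) OR (p AND NOT s AND NOT t) OR (p AND s AND t)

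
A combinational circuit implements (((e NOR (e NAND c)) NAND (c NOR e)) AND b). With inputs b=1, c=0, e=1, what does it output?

Substituting: (((1 NOR (1 NAND 0)) NAND (0 NOR 1)) AND 1)
= 1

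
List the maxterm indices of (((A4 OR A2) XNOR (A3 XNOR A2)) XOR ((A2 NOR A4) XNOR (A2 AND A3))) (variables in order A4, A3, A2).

ΠM(0, 4) = (A4 OR A3 OR A2) AND (NOT A4 OR A3 OR A2)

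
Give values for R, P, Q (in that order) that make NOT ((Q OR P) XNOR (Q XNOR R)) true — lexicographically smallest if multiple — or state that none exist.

R=0, P=0, Q=0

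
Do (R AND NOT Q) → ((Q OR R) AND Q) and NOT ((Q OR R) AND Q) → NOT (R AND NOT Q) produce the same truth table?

Yes, Contrapositive is always equivalent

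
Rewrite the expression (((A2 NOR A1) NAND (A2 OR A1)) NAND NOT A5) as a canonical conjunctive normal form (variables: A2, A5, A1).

(A2 OR A5 OR A1) AND (A2 OR A5 OR NOT A1) AND (NOT A2 OR A5 OR A1) AND (NOT A2 OR A5 OR NOT A1)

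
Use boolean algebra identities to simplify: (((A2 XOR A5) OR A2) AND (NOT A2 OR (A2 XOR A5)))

By distribution ((E OR v) AND (E OR NOT v) = E):
= (A2 XOR A5)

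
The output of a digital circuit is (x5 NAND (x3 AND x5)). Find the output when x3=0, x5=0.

Substituting: (0 NAND (0 AND 0))
= 1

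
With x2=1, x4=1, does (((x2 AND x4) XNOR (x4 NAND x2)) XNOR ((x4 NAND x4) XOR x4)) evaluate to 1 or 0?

Substituting: (((1 AND 1) XNOR (1 NAND 1)) XNOR ((1 NAND 1) XOR 1))
= 0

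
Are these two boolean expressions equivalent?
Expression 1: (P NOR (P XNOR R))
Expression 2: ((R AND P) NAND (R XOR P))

No. Counterexample: with P=0, R=0, Expression 1 = 0 but Expression 2 = 1.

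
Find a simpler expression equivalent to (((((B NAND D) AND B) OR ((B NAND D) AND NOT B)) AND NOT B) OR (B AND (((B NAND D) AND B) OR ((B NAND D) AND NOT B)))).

By distribution ((E AND v) OR (E AND NOT v) = E) then distribution ((E AND v) OR (E AND NOT v) = E):
= (B NAND D)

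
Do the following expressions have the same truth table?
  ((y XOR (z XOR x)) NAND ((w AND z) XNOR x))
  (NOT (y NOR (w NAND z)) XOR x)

No. Counterexample: with z=0, y=0, w=0, x=1, Expression 1 = 1 but Expression 2 = 0.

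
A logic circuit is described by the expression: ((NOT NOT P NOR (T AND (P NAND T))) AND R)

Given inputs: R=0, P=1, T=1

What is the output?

Substituting: ((NOT NOT 1 NOR (1 AND (1 NAND 1))) AND 0)
= 0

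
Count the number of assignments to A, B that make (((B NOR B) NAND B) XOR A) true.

Satisfying assignments: (0,0), (0,1)
Count: 2 out of 4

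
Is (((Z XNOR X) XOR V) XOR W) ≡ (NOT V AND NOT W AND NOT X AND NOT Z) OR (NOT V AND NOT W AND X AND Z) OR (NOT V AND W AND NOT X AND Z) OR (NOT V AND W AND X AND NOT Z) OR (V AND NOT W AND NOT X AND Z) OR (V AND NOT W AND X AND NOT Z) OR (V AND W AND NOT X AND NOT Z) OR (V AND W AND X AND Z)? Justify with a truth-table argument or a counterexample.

Yes, they are equivalent — the two output columns agree on all 16 assignments:
V | W | X | Z | Expression 1 | Expression 2
-------------------------------------------
0 | 0 | 0 | 0 | 1 | 1
0 | 0 | 0 | 1 | 0 | 0
0 | 0 | 1 | 0 | 0 | 0
0 | 0 | 1 | 1 | 1 | 1
0 | 1 | 0 | 0 | 0 | 0
0 | 1 | 0 | 1 | 1 | 1
0 | 1 | 1 | 0 | 1 | 1
0 | 1 | 1 | 1 | 0 | 0
1 | 0 | 0 | 0 | 0 | 0
1 | 0 | 0 | 1 | 1 | 1
1 | 0 | 1 | 0 | 1 | 1
1 | 0 | 1 | 1 | 0 | 0
1 | 1 | 0 | 0 | 1 | 1
1 | 1 | 0 | 1 | 0 | 0
1 | 1 | 1 | 0 | 0 | 0
1 | 1 | 1 | 1 | 1 | 1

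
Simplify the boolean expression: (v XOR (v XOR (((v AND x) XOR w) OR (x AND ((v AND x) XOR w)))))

By XOR self-cancellation ((E XOR v) XOR v = E) then absorption (E OR (E AND v) = E):
= ((v AND x) XOR w)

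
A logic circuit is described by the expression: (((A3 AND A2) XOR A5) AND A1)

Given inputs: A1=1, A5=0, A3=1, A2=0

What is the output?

Substituting: (((1 AND 0) XOR 0) AND 1)
= 0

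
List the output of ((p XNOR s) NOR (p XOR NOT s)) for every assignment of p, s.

p | s | Output
--------------
0 | 0 | 0
0 | 1 | 1
1 | 0 | 1
1 | 1 | 0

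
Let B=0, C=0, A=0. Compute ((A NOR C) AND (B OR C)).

Substituting: ((0 NOR 0) AND (0 OR 0))
= 0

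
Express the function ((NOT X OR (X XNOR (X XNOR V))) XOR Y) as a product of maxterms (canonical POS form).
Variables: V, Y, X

ΠM(1, 2, 6, 7) = (V OR Y OR NOT X) AND (V OR NOT Y OR X) AND (NOT V OR NOT Y OR X) AND (NOT V OR NOT Y OR NOT X)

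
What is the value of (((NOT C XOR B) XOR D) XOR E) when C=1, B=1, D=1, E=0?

Substituting: (((NOT 1 XOR 1) XOR 1) XOR 0)
= 0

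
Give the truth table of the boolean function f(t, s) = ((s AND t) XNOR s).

t | s | Output
--------------
0 | 0 | 1
0 | 1 | 0
1 | 0 | 1
1 | 1 | 1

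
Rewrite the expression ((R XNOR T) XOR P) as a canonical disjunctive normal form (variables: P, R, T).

(NOT P AND NOT R AND NOT T) OR (NOT P AND R AND T) OR (P AND NOT R AND T) OR (P AND R AND NOT T)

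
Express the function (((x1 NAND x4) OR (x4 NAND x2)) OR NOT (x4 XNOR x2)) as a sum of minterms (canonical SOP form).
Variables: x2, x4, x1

Σm(0, 1, 2, 3, 4, 5, 6) = (NOT x2 AND NOT x4 AND NOT x1) OR (NOT x2 AND NOT x4 AND x1) OR (NOT x2 AND x4 AND NOT x1) OR (NOT x2 AND x4 AND x1) OR (x2 AND NOT x4 AND NOT x1) OR (x2 AND NOT x4 AND x1) OR (x2 AND x4 AND NOT x1)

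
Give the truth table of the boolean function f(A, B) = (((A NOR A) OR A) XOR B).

A | B | Output
--------------
0 | 0 | 1
0 | 1 | 0
1 | 0 | 1
1 | 1 | 0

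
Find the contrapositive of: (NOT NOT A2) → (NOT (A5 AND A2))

Contrapositive: (A5 AND A2) → NOT A2
Note: A statement and its contrapositive are logically equivalent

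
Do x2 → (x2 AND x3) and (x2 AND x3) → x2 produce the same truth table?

No, Converse is not equivalent to original (counterexample: x3=0, x2=1)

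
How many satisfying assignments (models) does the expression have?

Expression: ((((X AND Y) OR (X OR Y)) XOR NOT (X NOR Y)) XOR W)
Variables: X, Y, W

Satisfying assignments: (0,0,1), (0,1,1), (1,0,1), (1,1,1)
Count: 4 out of 8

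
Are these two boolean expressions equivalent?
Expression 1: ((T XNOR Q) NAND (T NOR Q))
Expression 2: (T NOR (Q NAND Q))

No. Counterexample: with Q=0, T=1, Expression 1 = 1 but Expression 2 = 0.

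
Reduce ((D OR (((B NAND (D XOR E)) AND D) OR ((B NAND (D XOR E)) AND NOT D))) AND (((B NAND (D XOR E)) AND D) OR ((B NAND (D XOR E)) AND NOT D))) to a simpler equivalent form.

By absorption (E AND (E OR v) = E) then distribution ((E AND v) OR (E AND NOT v) = E):
= (B NAND (D XOR E))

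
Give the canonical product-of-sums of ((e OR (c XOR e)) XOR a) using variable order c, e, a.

ΠM(0, 3, 5, 7) = (c OR e OR a) AND (c OR NOT e OR NOT a) AND (NOT c OR e OR NOT a) AND (NOT c OR NOT e OR NOT a)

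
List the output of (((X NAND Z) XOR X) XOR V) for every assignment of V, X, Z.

V | X | Z | Output
------------------
0 | 0 | 0 | 1
0 | 0 | 1 | 1
0 | 1 | 0 | 0
0 | 1 | 1 | 1
1 | 0 | 0 | 0
1 | 0 | 1 | 0
1 | 1 | 0 | 1
1 | 1 | 1 | 0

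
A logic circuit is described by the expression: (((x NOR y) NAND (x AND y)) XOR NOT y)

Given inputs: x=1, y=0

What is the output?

Substituting: (((1 NOR 0) NAND (1 AND 0)) XOR NOT 0)
= 0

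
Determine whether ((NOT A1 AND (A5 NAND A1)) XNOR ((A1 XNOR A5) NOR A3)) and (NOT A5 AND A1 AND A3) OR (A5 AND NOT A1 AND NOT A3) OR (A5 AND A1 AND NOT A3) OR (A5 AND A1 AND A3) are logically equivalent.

Yes, they are equivalent — the two output columns agree on all 8 assignments:
A5 | A1 | A3 | Expression 1 | Expression 2
------------------------------------------
0 | 0 | 0 | 0 | 0
0 | 0 | 1 | 0 | 0
0 | 1 | 0 | 0 | 0
0 | 1 | 1 | 1 | 1
1 | 0 | 0 | 1 | 1
1 | 0 | 1 | 0 | 0
1 | 1 | 0 | 1 | 1
1 | 1 | 1 | 1 | 1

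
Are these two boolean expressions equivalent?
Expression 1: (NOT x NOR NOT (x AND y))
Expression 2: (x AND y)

Yes, they are equivalent — the two output columns agree on all 4 assignments:
x | y | Expression 1 | Expression 2
-----------------------------------
0 | 0 | 0 | 0
0 | 1 | 0 | 0
1 | 0 | 0 | 0
1 | 1 | 1 | 1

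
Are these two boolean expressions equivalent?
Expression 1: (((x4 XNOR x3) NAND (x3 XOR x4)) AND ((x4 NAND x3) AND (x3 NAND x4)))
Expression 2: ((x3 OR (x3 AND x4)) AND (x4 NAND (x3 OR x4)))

No. Counterexample: with x3=0, x4=0, Expression 1 = 1 but Expression 2 = 0.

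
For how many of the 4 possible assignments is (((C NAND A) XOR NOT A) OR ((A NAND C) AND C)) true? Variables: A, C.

Satisfying assignments: (0,1), (1,0)
Count: 2 out of 4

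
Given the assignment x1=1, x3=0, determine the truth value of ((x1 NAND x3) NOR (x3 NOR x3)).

Substituting: ((1 NAND 0) NOR (0 NOR 0))
= 0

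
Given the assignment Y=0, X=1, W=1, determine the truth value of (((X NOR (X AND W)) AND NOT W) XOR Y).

Substituting: (((1 NOR (1 AND 1)) AND NOT 1) XOR 0)
= 0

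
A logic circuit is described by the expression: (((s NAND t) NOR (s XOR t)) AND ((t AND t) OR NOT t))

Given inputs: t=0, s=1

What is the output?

Substituting: (((1 NAND 0) NOR (1 XOR 0)) AND ((0 AND 0) OR NOT 0))
= 0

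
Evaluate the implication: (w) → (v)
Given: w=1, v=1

Antecedent (w) = 1; consequent (v) = 1.
1 → 1 = 1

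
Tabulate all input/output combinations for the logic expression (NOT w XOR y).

w | y | Output
--------------
0 | 0 | 1
0 | 1 | 0
1 | 0 | 0
1 | 1 | 1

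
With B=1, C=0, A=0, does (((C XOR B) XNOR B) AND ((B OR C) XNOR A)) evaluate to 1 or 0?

Substituting: (((0 XOR 1) XNOR 1) AND ((1 OR 0) XNOR 0))
= 0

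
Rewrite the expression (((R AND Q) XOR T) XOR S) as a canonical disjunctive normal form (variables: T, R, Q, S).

(NOT T AND NOT R AND NOT Q AND S) OR (NOT T AND NOT R AND Q AND S) OR (NOT T AND R AND NOT Q AND S) OR (NOT T AND R AND Q AND NOT S) OR (T AND NOT R AND NOT Q AND NOT S) OR (T AND NOT R AND Q AND NOT S) OR (T AND R AND NOT Q AND NOT S) OR (T AND R AND Q AND S)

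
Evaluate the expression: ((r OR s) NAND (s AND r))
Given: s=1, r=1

Substituting: ((1 OR 1) NAND (1 AND 1))
= 0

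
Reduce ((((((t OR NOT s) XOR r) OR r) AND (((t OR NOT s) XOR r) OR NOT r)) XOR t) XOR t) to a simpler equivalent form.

By XOR self-cancellation ((E XOR v) XOR v = E) then distribution ((E OR v) AND (E OR NOT v) = E):
= ((t OR NOT s) XOR r)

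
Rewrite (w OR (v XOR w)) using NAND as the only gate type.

((w NAND w) NAND (((v NAND (v NAND w)) NAND (w NAND (v NAND w))) NAND ((v NAND (v NAND w)) NAND (w NAND (v NAND w)))))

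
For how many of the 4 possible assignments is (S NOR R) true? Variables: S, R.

Satisfying assignments: (0,0)
Count: 1 out of 4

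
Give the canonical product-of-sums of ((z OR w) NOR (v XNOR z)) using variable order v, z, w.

ΠM(0, 1, 2, 3, 5, 6, 7) = (v OR z OR w) AND (v OR z OR NOT w) AND (v OR NOT z OR w) AND (v OR NOT z OR NOT w) AND (NOT v OR z OR NOT w) AND (NOT v OR NOT z OR w) AND (NOT v OR NOT z OR NOT w)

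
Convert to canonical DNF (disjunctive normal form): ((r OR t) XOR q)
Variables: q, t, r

(NOT q AND NOT t AND r) OR (NOT q AND t AND NOT r) OR (NOT q AND t AND r) OR (q AND NOT t AND NOT r)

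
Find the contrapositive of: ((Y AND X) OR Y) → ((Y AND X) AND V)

Contrapositive: NOT ((Y AND X) AND V) → NOT ((Y AND X) OR Y)
Note: A statement and its contrapositive are logically equivalent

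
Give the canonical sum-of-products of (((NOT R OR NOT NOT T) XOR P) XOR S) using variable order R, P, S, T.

Σm(0, 1, 6, 7, 9, 10, 12, 15) = (NOT R AND NOT P AND NOT S AND NOT T) OR (NOT R AND NOT P AND NOT S AND T) OR (NOT R AND P AND S AND NOT T) OR (NOT R AND P AND S AND T) OR (R AND NOT P AND NOT S AND T) OR (R AND NOT P AND S AND NOT T) OR (R AND P AND NOT S AND NOT T) OR (R AND P AND S AND T)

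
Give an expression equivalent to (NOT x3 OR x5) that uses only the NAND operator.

(((x3 NAND x3) NAND (x3 NAND x3)) NAND (x5 NAND x5))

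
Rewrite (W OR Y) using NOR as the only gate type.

((W NOR Y) NOR (W NOR Y))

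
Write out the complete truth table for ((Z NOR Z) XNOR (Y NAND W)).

Z | Y | W | Output
------------------
0 | 0 | 0 | 1
0 | 0 | 1 | 1
0 | 1 | 0 | 1
0 | 1 | 1 | 0
1 | 0 | 0 | 0
1 | 0 | 1 | 0
1 | 1 | 0 | 0
1 | 1 | 1 | 1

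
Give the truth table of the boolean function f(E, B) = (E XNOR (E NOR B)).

E | B | Output
--------------
0 | 0 | 0
0 | 1 | 1
1 | 0 | 0
1 | 1 | 0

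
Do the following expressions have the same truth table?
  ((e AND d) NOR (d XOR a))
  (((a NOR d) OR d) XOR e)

No. Counterexample: with a=0, d=0, e=1, Expression 1 = 1 but Expression 2 = 0.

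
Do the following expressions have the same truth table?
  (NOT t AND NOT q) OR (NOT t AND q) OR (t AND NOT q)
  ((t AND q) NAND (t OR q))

Yes, they are equivalent — the two output columns agree on all 4 assignments:
t | q | Expression 1 | Expression 2
-----------------------------------
0 | 0 | 1 | 1
0 | 1 | 1 | 1
1 | 0 | 1 | 1
1 | 1 | 0 | 0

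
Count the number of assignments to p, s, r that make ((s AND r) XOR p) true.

Satisfying assignments: (0,1,1), (1,0,0), (1,0,1), (1,1,0)
Count: 4 out of 8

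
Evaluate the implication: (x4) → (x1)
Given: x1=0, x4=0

Antecedent (x4) = 0; consequent (x1) = 0.
0 → 0 = 1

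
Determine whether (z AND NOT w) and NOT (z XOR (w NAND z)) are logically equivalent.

Yes, they are equivalent — the two output columns agree on all 4 assignments:
z | w | Expression 1 | Expression 2
-----------------------------------
0 | 0 | 0 | 0
0 | 1 | 0 | 0
1 | 0 | 1 | 1
1 | 1 | 0 | 0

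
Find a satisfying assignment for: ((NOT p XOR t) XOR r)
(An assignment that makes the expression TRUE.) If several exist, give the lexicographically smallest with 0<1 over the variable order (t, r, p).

t=0, r=0, p=0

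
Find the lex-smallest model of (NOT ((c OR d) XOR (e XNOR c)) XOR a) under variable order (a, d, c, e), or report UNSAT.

a=0, d=0, c=0, e=1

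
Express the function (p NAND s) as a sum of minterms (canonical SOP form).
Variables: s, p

Σm(0, 1, 2) = (NOT s AND NOT p) OR (NOT s AND p) OR (s AND NOT p)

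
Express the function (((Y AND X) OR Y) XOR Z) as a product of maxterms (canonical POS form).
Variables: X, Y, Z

ΠM(0, 3, 4, 7) = (X OR Y OR Z) AND (X OR NOT Y OR NOT Z) AND (NOT X OR Y OR Z) AND (NOT X OR NOT Y OR NOT Z)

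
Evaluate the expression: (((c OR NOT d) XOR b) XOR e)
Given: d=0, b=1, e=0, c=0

Substituting: (((0 OR NOT 0) XOR 1) XOR 0)
= 0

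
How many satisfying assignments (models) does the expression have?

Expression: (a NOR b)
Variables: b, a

Satisfying assignments: (0,0)
Count: 1 out of 4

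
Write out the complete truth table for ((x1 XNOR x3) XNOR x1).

x1 | x3 | Output
----------------
0 | 0 | 0
0 | 1 | 1
1 | 0 | 0
1 | 1 | 1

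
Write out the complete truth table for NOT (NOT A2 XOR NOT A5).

A5 | A2 | Output
----------------
0 | 0 | 1
0 | 1 | 0
1 | 0 | 0
1 | 1 | 1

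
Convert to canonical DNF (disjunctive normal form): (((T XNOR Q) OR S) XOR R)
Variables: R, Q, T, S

(NOT R AND NOT Q AND NOT T AND NOT S) OR (NOT R AND NOT Q AND NOT T AND S) OR (NOT R AND NOT Q AND T AND S) OR (NOT R AND Q AND NOT T AND S) OR (NOT R AND Q AND T AND NOT S) OR (NOT R AND Q AND T AND S) OR (R AND NOT Q AND T AND NOT S) OR (R AND Q AND NOT T AND NOT S)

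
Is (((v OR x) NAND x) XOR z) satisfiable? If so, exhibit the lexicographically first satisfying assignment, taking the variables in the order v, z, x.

v=0, z=0, x=0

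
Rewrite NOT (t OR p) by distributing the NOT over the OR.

NOT t AND NOT p
De Morgan's: NOT(OR of terms) = AND of negations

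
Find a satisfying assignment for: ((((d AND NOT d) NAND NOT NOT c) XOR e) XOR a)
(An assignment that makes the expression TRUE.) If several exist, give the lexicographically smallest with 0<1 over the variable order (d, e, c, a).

d=0, e=0, c=0, a=0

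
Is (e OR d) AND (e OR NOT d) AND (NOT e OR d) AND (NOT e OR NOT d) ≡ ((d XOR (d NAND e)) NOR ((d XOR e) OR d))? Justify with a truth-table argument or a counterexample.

Yes, they are equivalent — the two output columns agree on all 4 assignments:
e | d | Expression 1 | Expression 2
-----------------------------------
0 | 0 | 0 | 0
0 | 1 | 0 | 0
1 | 0 | 0 | 0
1 | 1 | 0 | 0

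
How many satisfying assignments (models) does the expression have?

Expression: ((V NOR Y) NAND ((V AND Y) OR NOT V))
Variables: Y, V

Satisfying assignments: (0,1), (1,0), (1,1)
Count: 3 out of 4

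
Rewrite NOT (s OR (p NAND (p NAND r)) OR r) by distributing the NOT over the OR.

NOT s AND NOT (p NAND (p NAND r)) AND NOT r
De Morgan's: NOT(OR of terms) = AND of negations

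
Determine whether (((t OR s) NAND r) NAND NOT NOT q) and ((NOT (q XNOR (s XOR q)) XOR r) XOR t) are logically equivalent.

No. Counterexample: with r=0, t=0, s=0, q=0, Expression 1 = 1 but Expression 2 = 0.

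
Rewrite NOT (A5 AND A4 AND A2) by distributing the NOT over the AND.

NOT A5 OR NOT A4 OR NOT A2
De Morgan's: NOT(AND of terms) = OR of negations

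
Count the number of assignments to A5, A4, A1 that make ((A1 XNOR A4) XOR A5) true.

Satisfying assignments: (0,0,0), (0,1,1), (1,0,1), (1,1,0)
Count: 4 out of 8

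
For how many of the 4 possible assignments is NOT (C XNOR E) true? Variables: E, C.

Satisfying assignments: (0,1), (1,0)
Count: 2 out of 4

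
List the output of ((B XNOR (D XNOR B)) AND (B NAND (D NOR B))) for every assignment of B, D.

B | D | Output
--------------
0 | 0 | 0
0 | 1 | 1
1 | 0 | 0
1 | 1 | 1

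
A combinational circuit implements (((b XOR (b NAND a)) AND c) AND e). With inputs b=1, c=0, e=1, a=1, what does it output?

Substituting: (((1 XOR (1 NAND 1)) AND 0) AND 1)
= 0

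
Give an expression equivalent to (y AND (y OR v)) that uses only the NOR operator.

((y NOR y) NOR (((y NOR v) NOR (y NOR v)) NOR ((y NOR v) NOR (y NOR v))))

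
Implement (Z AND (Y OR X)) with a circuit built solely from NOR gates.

((Z NOR Z) NOR (((Y NOR X) NOR (Y NOR X)) NOR ((Y NOR X) NOR (Y NOR X))))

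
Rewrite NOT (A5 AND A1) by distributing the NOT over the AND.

NOT A5 OR NOT A1
De Morgan's: NOT(AND of terms) = OR of negations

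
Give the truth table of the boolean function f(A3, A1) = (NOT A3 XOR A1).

A3 | A1 | Output
----------------
0 | 0 | 1
0 | 1 | 0
1 | 0 | 0
1 | 1 | 1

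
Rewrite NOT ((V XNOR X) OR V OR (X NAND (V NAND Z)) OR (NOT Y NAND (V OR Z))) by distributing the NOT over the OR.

NOT (V XNOR X) AND NOT V AND NOT (X NAND (V NAND Z)) AND NOT (NOT Y NAND (V OR Z))
De Morgan's: NOT(OR of terms) = AND of negations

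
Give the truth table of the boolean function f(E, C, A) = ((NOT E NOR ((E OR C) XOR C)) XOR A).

E | C | A | Output
------------------
0 | 0 | 0 | 0
0 | 0 | 1 | 1
0 | 1 | 0 | 0
0 | 1 | 1 | 1
1 | 0 | 0 | 0
1 | 0 | 1 | 1
1 | 1 | 0 | 1
1 | 1 | 1 | 0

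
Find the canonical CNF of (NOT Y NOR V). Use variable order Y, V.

(Y OR V) AND (Y OR NOT V) AND (NOT Y OR NOT V)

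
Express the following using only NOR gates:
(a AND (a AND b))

((a NOR a) NOR (((a NOR a) NOR (b NOR b)) NOR ((a NOR a) NOR (b NOR b))))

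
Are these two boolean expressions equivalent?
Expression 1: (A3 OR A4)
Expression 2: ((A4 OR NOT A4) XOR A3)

No. Counterexample: with A3=0, A4=0, Expression 1 = 0 but Expression 2 = 1.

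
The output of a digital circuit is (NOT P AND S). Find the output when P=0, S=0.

Substituting: (NOT 0 AND 0)
= 0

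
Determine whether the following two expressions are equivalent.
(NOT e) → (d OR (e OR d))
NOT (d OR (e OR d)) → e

Yes, Contrapositive is always equivalent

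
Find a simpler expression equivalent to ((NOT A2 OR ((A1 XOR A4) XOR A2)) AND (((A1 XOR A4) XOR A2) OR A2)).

By distribution ((E OR v) AND (E OR NOT v) = E):
= ((A1 XOR A4) XOR A2)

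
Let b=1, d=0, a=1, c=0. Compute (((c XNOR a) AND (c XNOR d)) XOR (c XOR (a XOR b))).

Substituting: (((0 XNOR 1) AND (0 XNOR 0)) XOR (0 XOR (1 XOR 1)))
= 0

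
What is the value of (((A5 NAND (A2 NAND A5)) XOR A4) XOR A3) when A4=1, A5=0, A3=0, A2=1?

Substituting: (((0 NAND (1 NAND 0)) XOR 1) XOR 0)
= 0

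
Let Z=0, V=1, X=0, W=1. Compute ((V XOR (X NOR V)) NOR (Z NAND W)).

Substituting: ((1 XOR (0 NOR 1)) NOR (0 NAND 1))
= 0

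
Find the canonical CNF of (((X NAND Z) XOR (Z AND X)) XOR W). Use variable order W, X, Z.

(NOT W OR X OR Z) AND (NOT W OR X OR NOT Z) AND (NOT W OR NOT X OR Z) AND (NOT W OR NOT X OR NOT Z)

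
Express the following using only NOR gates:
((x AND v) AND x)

((((x NOR x) NOR (v NOR v)) NOR ((x NOR x) NOR (v NOR v))) NOR (x NOR x))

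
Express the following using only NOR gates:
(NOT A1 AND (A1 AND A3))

(((A1 NOR A1) NOR (A1 NOR A1)) NOR (((A1 NOR A1) NOR (A3 NOR A3)) NOR ((A1 NOR A1) NOR (A3 NOR A3))))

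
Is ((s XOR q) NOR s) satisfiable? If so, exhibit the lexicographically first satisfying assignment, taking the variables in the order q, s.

q=0, s=0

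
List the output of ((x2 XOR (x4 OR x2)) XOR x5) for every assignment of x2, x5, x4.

x2 | x5 | x4 | Output
---------------------
0 | 0 | 0 | 0
0 | 0 | 1 | 1
0 | 1 | 0 | 1
0 | 1 | 1 | 0
1 | 0 | 0 | 0
1 | 0 | 1 | 0
1 | 1 | 0 | 1
1 | 1 | 1 | 1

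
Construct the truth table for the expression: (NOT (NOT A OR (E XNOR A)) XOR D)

E | A | D | Output
------------------
0 | 0 | 0 | 0
0 | 0 | 1 | 1
0 | 1 | 0 | 1
0 | 1 | 1 | 0
1 | 0 | 0 | 0
1 | 0 | 1 | 1
1 | 1 | 0 | 0
1 | 1 | 1 | 1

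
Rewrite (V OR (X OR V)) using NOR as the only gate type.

((V NOR ((X NOR V) NOR (X NOR V))) NOR (V NOR ((X NOR V) NOR (X NOR V))))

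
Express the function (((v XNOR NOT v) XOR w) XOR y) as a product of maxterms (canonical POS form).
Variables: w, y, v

ΠM(0, 1, 6, 7) = (w OR y OR v) AND (w OR y OR NOT v) AND (NOT w OR NOT y OR v) AND (NOT w OR NOT y OR NOT v)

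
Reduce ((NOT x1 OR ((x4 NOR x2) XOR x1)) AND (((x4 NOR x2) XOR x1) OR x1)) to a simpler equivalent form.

By distribution ((E OR v) AND (E OR NOT v) = E):
= ((x4 NOR x2) XOR x1)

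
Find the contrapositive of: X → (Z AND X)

Contrapositive: NOT (Z AND X) → NOT X
Note: A statement and its contrapositive are logically equivalent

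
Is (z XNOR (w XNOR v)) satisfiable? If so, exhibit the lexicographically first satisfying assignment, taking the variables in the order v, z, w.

v=0, z=0, w=1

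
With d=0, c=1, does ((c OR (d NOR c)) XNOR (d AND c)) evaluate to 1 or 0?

Substituting: ((1 OR (0 NOR 1)) XNOR (0 AND 1))
= 0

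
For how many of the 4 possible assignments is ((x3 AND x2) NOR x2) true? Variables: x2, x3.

Satisfying assignments: (0,0), (0,1)
Count: 2 out of 4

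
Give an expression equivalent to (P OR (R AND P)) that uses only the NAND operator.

((P NAND P) NAND (((R NAND P) NAND (R NAND P)) NAND ((R NAND P) NAND (R NAND P))))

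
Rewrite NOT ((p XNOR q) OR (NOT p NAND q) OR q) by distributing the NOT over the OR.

NOT (p XNOR q) AND NOT (NOT p NAND q) AND NOT q
De Morgan's: NOT(OR of terms) = AND of negations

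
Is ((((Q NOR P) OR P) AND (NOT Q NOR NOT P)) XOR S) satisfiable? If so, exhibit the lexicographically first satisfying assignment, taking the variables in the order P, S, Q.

P=0, S=1, Q=0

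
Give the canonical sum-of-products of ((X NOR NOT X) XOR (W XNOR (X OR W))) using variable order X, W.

Σm(0, 1, 3) = (NOT X AND NOT W) OR (NOT X AND W) OR (X AND W)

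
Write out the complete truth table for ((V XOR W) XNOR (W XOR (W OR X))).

V | W | X | Output
------------------
0 | 0 | 0 | 1
0 | 0 | 1 | 0
0 | 1 | 0 | 0
0 | 1 | 1 | 0
1 | 0 | 0 | 0
1 | 0 | 1 | 1
1 | 1 | 0 | 1
1 | 1 | 1 | 1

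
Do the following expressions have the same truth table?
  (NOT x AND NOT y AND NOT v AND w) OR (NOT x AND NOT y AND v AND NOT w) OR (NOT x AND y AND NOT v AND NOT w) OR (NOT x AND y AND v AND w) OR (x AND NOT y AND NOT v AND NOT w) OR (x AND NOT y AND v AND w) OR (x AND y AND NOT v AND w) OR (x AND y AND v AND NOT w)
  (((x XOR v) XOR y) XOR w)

Yes, they are equivalent — the two output columns agree on all 16 assignments:
x | y | v | w | Expression 1 | Expression 2
-------------------------------------------
0 | 0 | 0 | 0 | 0 | 0
0 | 0 | 0 | 1 | 1 | 1
0 | 0 | 1 | 0 | 1 | 1
0 | 0 | 1 | 1 | 0 | 0
0 | 1 | 0 | 0 | 1 | 1
0 | 1 | 0 | 1 | 0 | 0
0 | 1 | 1 | 0 | 0 | 0
0 | 1 | 1 | 1 | 1 | 1
1 | 0 | 0 | 0 | 1 | 1
1 | 0 | 0 | 1 | 0 | 0
1 | 0 | 1 | 0 | 0 | 0
1 | 0 | 1 | 1 | 1 | 1
1 | 1 | 0 | 0 | 0 | 0
1 | 1 | 0 | 1 | 1 | 1
1 | 1 | 1 | 0 | 1 | 1
1 | 1 | 1 | 1 | 0 | 0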